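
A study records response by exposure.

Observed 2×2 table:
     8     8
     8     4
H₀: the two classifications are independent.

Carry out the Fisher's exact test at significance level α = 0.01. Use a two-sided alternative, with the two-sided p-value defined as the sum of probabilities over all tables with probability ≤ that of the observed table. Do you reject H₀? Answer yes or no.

Margins: r₁=16, r₂=12, c₁=16, c₂=12, n=28
p_obs = C(16,8)·C(12,8)/C(28,16); sum pmf over tables with pmf ≤ p_obs
p-value (two-sided) = 0.45894
At α=0.01: p ≥ α → fail to reject H₀

reject H₀: no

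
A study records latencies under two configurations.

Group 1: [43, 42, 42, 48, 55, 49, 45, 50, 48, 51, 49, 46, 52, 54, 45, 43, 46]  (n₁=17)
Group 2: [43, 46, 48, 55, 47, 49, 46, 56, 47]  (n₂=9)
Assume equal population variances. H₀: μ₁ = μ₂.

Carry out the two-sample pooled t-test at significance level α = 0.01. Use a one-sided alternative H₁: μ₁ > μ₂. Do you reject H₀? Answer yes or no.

x̄₁=47.529, s₁=4.033, n₁=17
x̄₂=48.556, s₂=4.275, n₂=9
s_p² = [16·4.033² + 8·4.275²]/24 = 16.9357
SE = √(s_p²·(1/17+1/9)) = 1.6965
t = (47.529−48.556)/1.6965 = -0.6049
df = 24
p-value (one-sided, H₁ greater) = 0.72453
At α=0.01: p ≥ α → fail to reject H₀

reject H₀: no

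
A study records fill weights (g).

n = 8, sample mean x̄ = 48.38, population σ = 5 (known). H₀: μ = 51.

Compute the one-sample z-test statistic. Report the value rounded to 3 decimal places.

SE = σ/√n = 5/√8 = 1.7678
z = (x̄−μ₀)/SE = (48.38−51)/1.7678 = -1.4821

test statistic = -1.482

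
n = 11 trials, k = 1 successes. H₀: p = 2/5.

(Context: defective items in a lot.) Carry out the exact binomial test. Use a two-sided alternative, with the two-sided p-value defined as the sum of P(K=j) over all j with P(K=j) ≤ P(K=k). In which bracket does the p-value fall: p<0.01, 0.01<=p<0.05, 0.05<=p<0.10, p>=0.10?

Exact binomial: n=11, k=1, p₀=2/5=0.4000
P(X=j) = C(n,j)·p₀^j·(1−p₀)^(n−j); p = Σ P(X=j) over j with P(X=j) ≤ P(X=1)
p-value (two-sided) = 0.05951
→ bracket: 0.05<=p<0.10

p-value bracket: 0.05<=p<0.10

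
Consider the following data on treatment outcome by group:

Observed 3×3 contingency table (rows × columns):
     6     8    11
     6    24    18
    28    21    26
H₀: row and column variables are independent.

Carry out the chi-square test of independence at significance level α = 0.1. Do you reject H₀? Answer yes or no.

Row totals [25, 48, 75], col totals [40, 53, 55], n=148
χ² = (6−6.76)²/6.76 + (8−8.95)²/8.95 + (11−9.29)²/9.29 + (6−12.97)²/12.97 + (24−17.19)²/17.19 + (18−17.84)²/17.84 + (28−20.27)²/20.27 + (21−26.86)²/26.86 + (26−27.87)²/27.87 = 11.2998
df = 4
p-value (upper-tail) = 0.02339
At α=0.1: p < α → reject H₀

reject H₀: yes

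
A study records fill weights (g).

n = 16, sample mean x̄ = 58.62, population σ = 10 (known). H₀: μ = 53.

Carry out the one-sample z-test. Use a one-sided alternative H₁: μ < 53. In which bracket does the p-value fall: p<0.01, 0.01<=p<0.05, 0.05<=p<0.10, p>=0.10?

SE = σ/√n = 10/√16 = 2.5000
z = (x̄−μ₀)/SE = (58.62−53)/2.5000 = 2.2480
p-value (one-sided, H₁ less) = 0.98771
→ bracket: p>=0.10

p-value bracket: p>=0.10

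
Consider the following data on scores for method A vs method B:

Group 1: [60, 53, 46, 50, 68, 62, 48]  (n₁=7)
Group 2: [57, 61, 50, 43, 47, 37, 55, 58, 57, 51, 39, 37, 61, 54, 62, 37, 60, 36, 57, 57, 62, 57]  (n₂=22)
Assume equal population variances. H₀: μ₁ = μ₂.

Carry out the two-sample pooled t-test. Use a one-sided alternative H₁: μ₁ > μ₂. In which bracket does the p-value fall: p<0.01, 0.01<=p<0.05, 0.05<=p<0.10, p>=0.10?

x̄₁=55.286, s₁=8.180, n₁=7
x̄₂=51.591, s₂=9.277, n₂=22
s_p² = [6·8.180² + 21·9.277²]/27 = 81.8054
SE = √(s_p²·(1/7+1/22)) = 3.9249
t = (55.286−51.591)/3.9249 = 0.9414
df = 27
p-value (one-sided, H₁ greater) = 0.17743
→ bracket: p>=0.10

p-value bracket: p>=0.10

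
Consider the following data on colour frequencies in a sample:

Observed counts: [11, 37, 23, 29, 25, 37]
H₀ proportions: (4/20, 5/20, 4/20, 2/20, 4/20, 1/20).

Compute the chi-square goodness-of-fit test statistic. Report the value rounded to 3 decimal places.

n = 162; E_i = n·p_i = [32.40, 40.50, 32.40, 16.20, 32.40, 8.10]
χ² = (11−32.40)²/32.40 + (37−40.50)²/40.50 + (23−32.40)²/32.40 + (29−16.20)²/16.20 + (25−32.40)²/32.40 + (37−8.10)²/8.10 = 132.0802
df = 5

test statistic = 132.080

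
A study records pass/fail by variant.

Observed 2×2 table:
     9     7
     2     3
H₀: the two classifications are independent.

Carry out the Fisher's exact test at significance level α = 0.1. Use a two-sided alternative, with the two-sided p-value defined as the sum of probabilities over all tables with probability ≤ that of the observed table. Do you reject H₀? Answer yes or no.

reject H₀: no

Margins: r₁=16, r₂=5, c₁=11, c₂=10, n=21
p_obs = C(16,9)·C(5,2)/C(21,11); sum pmf over tables with pmf ≤ p_obs
p-value (two-sided) = 0.63512
At α=0.1: p ≥ α → fail to reject H₀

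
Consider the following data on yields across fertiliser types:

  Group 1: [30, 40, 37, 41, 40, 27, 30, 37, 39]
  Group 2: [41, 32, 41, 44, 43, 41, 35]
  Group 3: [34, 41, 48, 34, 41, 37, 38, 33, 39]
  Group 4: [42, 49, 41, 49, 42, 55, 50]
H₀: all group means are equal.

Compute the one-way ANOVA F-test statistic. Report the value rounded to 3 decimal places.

Group means [35.67, 39.57, 38.33, 46.86], grand mean 39.719
SSB = Σnᵢ(x̄ᵢ−x̄)² = 521.897; SSW = ΣΣ(x−x̄ᵢ)² = 678.571
MSB = 521.897/3 = 173.9658; MSW = 678.571/28 = 24.2347
F = MSB/MSW = 7.1784
df = (3, 28)

test statistic = 7.178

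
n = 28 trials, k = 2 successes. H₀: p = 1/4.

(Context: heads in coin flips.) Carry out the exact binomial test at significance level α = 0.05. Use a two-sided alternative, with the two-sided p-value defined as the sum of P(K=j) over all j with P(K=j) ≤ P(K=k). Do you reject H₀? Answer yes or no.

Exact binomial: n=28, k=2, p₀=1/4=0.2500
P(X=j) = C(n,j)·p₀^j·(1−p₀)^(n−j); p = Σ P(X=j) over j with P(X=j) ≤ P(X=2)
p-value (two-sided) = 0.02785
At α=0.05: p < α → reject H₀

reject H₀: yes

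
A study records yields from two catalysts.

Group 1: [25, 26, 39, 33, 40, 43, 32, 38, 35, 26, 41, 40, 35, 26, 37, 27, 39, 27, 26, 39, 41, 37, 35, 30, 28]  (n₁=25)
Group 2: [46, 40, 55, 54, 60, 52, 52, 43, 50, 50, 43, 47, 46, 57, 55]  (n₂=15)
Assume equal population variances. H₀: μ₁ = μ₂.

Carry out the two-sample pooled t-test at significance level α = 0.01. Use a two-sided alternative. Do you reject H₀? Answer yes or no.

reject H₀: yes

x̄₁=33.800, s₁=5.965, n₁=25
x̄₂=50.000, s₂=5.745, n₂=15
s_p² = [24·5.965² + 14·5.745²]/38 = 34.6316
SE = √(s_p²·(1/25+1/15)) = 1.9220
t = (33.800−50.000)/1.9220 = -8.4288
df = 38
p-value (two-sided) = 0.00000
At α=0.01: p < α → reject H₀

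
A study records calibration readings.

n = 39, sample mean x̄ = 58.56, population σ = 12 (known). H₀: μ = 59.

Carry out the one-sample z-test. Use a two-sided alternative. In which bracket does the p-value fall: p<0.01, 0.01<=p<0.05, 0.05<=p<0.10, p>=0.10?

SE = σ/√n = 12/√39 = 1.9215
z = (x̄−μ₀)/SE = (58.56−59)/1.9215 = -0.2290
p-value (two-sided) = 0.81888
→ bracket: p>=0.10

p-value bracket: p>=0.10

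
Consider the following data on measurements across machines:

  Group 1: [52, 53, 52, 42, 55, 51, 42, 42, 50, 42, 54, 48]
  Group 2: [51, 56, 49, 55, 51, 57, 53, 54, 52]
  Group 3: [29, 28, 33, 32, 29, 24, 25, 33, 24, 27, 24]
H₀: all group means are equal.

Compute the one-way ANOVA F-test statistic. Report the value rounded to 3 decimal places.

test statistic = 114.818

Group means [48.58, 53.11, 28.00], grand mean 42.781
SSB = Σnᵢ(x̄ᵢ−x̄)² = 3767.663; SSW = ΣΣ(x−x̄ᵢ)² = 475.806
MSB = 3767.663/2 = 1883.8316; MSW = 475.806/29 = 16.4071
F = MSB/MSW = 114.8182
df = (2, 29)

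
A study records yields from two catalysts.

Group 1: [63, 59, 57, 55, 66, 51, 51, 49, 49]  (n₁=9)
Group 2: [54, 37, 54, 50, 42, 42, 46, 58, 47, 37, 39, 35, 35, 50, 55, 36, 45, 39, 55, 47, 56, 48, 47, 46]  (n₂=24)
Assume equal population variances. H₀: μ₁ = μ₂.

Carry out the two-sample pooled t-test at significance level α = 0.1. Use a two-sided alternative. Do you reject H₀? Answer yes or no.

reject H₀: yes

x̄₁=55.556, s₁=6.187, n₁=9
x̄₂=45.833, s₂=7.245, n₂=24
s_p² = [8·6.187² + 23·7.245²]/31 = 48.8244
SE = √(s_p²·(1/9+1/24)) = 2.7312
t = (55.556−45.833)/2.7312 = 3.5597
df = 31
p-value (two-sided) = 0.00122
At α=0.1: p < α → reject H₀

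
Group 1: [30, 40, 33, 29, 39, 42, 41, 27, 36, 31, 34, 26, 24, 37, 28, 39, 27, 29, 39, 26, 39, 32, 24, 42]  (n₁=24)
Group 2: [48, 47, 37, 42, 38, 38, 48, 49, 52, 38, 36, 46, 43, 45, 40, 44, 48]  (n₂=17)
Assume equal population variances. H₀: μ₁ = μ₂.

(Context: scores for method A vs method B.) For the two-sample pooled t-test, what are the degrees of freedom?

df = n₁ + n₂ − 2 = 24 + 17 − 2 = 39

degrees of freedom = 39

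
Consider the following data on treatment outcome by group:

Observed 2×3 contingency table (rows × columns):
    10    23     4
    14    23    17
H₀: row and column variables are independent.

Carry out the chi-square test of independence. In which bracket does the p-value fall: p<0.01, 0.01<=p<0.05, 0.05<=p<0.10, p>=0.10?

p-value bracket: 0.05<=p<0.10

Row totals [37, 54], col totals [24, 46, 21], n=91
χ² = (10−9.76)²/9.76 + (23−18.70)²/18.70 + (4−8.54)²/8.54 + (14−14.24)²/14.24 + (23−27.30)²/27.30 + (17−12.46)²/12.46 = 5.7387
df = 2
p-value (upper-tail) = 0.05673
→ bracket: 0.05<=p<0.10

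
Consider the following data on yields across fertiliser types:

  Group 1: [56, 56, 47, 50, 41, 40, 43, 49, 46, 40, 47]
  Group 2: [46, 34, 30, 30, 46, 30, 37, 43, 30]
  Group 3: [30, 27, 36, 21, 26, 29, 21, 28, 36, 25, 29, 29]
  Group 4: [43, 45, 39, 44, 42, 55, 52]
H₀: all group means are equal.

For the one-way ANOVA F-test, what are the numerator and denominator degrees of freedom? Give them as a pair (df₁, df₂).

k = 4 groups, N = 39 total
df = (k−1, N−k) = (4−1, 39−4) = (3, 35)

degrees of freedom = [3, 35]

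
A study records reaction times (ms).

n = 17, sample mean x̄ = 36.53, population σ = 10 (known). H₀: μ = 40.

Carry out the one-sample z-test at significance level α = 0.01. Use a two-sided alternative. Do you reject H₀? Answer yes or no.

SE = σ/√n = 10/√17 = 2.4254
z = (x̄−μ₀)/SE = (36.53−40)/2.4254 = -1.4307
p-value (two-sided) = 0.15251
At α=0.01: p ≥ α → fail to reject H₀

reject H₀: no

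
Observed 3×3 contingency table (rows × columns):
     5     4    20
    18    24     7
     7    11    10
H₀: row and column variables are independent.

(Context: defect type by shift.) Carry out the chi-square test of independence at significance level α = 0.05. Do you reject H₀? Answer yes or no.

reject H₀: yes

Row totals [29, 49, 28], col totals [30, 39, 37], n=106
χ² = (5−8.21)²/8.21 + (4−10.67)²/10.67 + (20−10.12)²/10.12 + (18−13.87)²/13.87 + (24−18.03)²/18.03 + (7−17.10)²/17.10 + (7−7.92)²/7.92 + (11−10.30)²/10.30 + (10−9.77)²/9.77 = 24.3992
df = 4
p-value (upper-tail) = 0.00007
At α=0.05: p < α → reject H₀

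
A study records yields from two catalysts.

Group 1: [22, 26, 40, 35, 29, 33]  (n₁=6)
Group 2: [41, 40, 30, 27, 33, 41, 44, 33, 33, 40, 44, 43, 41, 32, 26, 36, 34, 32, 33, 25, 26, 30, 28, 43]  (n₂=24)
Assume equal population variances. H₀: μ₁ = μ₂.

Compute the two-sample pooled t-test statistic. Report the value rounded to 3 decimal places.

x̄₁=30.833, s₁=6.494, n₁=6
x̄₂=34.792, s₂=6.283, n₂=24
s_p² = [5·6.494² + 23·6.283²]/28 = 39.9568
SE = √(s_p²·(1/6+1/24)) = 2.8852
t = (30.833−34.792)/2.8852 = -1.3719
df = 28

test statistic = -1.372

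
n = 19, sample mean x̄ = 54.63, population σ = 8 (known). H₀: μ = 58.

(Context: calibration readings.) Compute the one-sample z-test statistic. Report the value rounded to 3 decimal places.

test statistic = -1.836

SE = σ/√n = 8/√19 = 1.8353
z = (x̄−μ₀)/SE = (54.63−58)/1.8353 = -1.8362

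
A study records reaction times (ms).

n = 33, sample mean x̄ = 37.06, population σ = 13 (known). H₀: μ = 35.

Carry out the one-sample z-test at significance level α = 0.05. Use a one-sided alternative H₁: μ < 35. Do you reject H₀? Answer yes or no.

SE = σ/√n = 13/√33 = 2.2630
z = (x̄−μ₀)/SE = (37.06−35)/2.2630 = 0.9103
p-value (one-sided, H₁ less) = 0.81867
At α=0.05: p ≥ α → fail to reject H₀

reject H₀: no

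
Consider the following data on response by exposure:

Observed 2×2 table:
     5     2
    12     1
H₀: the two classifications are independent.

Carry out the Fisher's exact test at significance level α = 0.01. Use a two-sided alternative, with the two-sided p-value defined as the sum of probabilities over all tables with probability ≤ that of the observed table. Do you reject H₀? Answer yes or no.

reject H₀: no

Margins: r₁=7, r₂=13, c₁=17, c₂=3, n=20
p_obs = C(7,5)·C(13,12)/C(20,17); sum pmf over tables with pmf ≤ p_obs
p-value (two-sided) = 0.27018
At α=0.01: p ≥ α → fail to reject H₀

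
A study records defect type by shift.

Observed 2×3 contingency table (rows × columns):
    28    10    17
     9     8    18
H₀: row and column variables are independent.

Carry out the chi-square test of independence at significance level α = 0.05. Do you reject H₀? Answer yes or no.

reject H₀: no

Row totals [55, 35], col totals [37, 18, 35], n=90
χ² = (28−22.61)²/22.61 + (10−11.00)²/11.00 + (17−21.39)²/21.39 + (9−14.39)²/14.39 + (8−7.00)²/7.00 + (18−13.61)²/13.61 = 5.8521
df = 2
p-value (upper-tail) = 0.05361
At α=0.05: p ≥ α → fail to reject H₀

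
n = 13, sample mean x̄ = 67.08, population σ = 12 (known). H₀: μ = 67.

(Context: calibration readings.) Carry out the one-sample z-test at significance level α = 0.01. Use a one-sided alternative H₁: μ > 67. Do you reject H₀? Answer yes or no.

reject H₀: no

SE = σ/√n = 12/√13 = 3.3282
z = (x̄−μ₀)/SE = (67.08−67)/3.3282 = 0.0240
p-value (one-sided, H₁ greater) = 0.49041
At α=0.01: p ≥ α → fail to reject H₀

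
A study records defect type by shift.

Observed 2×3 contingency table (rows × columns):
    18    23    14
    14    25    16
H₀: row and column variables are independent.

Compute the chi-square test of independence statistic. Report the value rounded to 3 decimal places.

test statistic = 0.717

Row totals [55, 55], col totals [32, 48, 30], n=110
χ² = (18−16.00)²/16.00 + (23−24.00)²/24.00 + (14−15.00)²/15.00 + (14−16.00)²/16.00 + (25−24.00)²/24.00 + (16−15.00)²/15.00 = 0.7167
df = 2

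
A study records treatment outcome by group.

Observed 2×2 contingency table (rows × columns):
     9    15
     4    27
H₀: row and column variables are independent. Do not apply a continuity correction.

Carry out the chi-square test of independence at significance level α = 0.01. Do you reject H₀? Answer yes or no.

reject H₀: no

Row totals [24, 31], col totals [13, 42], n=55
χ² = (9−5.67)²/5.67 + (15−18.33)²/18.33 + (4−7.33)²/7.33 + (27−23.67)²/23.67 = 4.5342
df = 1
p-value (upper-tail) = 0.03322
At α=0.01: p ≥ α → fail to reject H₀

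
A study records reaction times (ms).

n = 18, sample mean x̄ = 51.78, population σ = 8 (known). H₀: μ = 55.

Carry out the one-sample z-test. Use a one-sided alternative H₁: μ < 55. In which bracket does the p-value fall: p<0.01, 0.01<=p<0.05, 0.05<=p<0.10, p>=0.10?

p-value bracket: 0.01<=p<0.05

SE = σ/√n = 8/√18 = 1.8856
z = (x̄−μ₀)/SE = (51.78−55)/1.8856 = -1.7077
p-value (one-sided, H₁ less) = 0.04385
→ bracket: 0.01<=p<0.05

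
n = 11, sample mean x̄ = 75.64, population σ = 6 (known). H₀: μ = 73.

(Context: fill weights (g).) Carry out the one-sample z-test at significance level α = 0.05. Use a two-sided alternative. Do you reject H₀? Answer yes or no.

SE = σ/√n = 6/√11 = 1.8091
z = (x̄−μ₀)/SE = (75.64−73)/1.8091 = 1.4593
p-value (two-sided) = 0.14448
At α=0.05: p ≥ α → fail to reject H₀

reject H₀: no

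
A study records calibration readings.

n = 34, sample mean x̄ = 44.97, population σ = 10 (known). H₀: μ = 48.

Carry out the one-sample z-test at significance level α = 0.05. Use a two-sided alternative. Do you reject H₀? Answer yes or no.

reject H₀: no

SE = σ/√n = 10/√34 = 1.7150
z = (x̄−μ₀)/SE = (44.97−48)/1.7150 = -1.7668
p-value (two-sided) = 0.07727
At α=0.05: p ≥ α → fail to reject H₀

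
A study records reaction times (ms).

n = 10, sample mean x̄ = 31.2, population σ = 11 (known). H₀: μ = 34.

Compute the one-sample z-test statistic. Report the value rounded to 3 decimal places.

SE = σ/√n = 11/√10 = 3.4785
z = (x̄−μ₀)/SE = (31.2−34)/3.4785 = -0.8049

test statistic = -0.805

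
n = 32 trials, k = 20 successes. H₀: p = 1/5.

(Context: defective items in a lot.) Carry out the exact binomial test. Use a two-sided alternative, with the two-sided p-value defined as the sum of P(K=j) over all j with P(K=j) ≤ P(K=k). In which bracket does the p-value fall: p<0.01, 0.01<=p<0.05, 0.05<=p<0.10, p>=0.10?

Exact binomial: n=32, k=20, p₀=1/5=0.2000
P(X=j) = C(n,j)·p₀^j·(1−p₀)^(n−j); p = Σ P(X=j) over j with P(X=j) ≤ P(X=20)
p-value (two-sided) = 0.00000
→ bracket: p<0.01

p-value bracket: p<0.01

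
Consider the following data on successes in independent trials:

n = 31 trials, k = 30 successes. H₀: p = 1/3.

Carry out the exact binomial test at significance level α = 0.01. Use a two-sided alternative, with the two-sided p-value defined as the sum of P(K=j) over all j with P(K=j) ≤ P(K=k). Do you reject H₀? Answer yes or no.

Exact binomial: n=31, k=30, p₀=1/3=0.3333
P(X=j) = C(n,j)·p₀^j·(1−p₀)^(n−j); p = Σ P(X=j) over j with P(X=j) ≤ P(X=30)
p-value (two-sided) = 0.00000
At α=0.01: p < α → reject H₀

reject H₀: yes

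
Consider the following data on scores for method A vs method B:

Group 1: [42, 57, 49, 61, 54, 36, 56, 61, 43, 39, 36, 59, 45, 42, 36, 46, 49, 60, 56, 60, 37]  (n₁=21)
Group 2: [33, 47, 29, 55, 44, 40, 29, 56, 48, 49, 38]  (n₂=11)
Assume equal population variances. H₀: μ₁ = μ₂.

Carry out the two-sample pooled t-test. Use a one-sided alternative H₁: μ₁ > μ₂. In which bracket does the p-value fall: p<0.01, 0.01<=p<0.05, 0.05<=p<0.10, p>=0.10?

p-value bracket: 0.01<=p<0.05

x̄₁=48.762, s₁=9.289, n₁=21
x̄₂=42.545, s₂=9.564, n₂=11
s_p² = [20·9.289² + 10·9.564²]/30 = 88.0179
SE = √(s_p²·(1/21+1/11)) = 3.4918
t = (48.762−42.545)/3.4918 = 1.7803
df = 30
p-value (one-sided, H₁ greater) = 0.04258
→ bracket: 0.01<=p<0.05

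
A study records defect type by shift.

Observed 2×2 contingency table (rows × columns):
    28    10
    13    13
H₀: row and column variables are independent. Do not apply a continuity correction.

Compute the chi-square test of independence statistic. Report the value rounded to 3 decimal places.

test statistic = 3.761

Row totals [38, 26], col totals [41, 23], n=64
χ² = (28−24.34)²/24.34 + (10−13.66)²/13.66 + (13−16.66)²/16.66 + (13−9.34)²/9.34 = 3.7613
df = 1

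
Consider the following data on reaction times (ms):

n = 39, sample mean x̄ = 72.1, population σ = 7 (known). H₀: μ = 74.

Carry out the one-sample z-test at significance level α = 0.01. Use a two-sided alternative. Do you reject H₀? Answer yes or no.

reject H₀: no

SE = σ/√n = 7/√39 = 1.1209
z = (x̄−μ₀)/SE = (72.1−74)/1.1209 = -1.6951
p-value (two-sided) = 0.09006
At α=0.01: p ≥ α → fail to reject H₀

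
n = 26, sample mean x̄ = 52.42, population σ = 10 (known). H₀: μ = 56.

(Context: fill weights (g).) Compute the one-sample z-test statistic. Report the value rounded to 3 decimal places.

SE = σ/√n = 10/√26 = 1.9612
z = (x̄−μ₀)/SE = (52.42−56)/1.9612 = -1.8254

test statistic = -1.825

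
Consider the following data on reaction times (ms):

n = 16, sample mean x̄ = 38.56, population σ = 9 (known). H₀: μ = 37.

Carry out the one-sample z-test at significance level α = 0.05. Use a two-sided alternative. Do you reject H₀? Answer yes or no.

SE = σ/√n = 9/√16 = 2.2500
z = (x̄−μ₀)/SE = (38.56−37)/2.2500 = 0.6933
p-value (two-sided) = 0.48810
At α=0.05: p ≥ α → fail to reject H₀

reject H₀: no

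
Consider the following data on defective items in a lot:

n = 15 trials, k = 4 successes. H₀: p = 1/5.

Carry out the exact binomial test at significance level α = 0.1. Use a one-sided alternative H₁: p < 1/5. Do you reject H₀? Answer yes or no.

reject H₀: no

Exact binomial: n=15, k=4, p₀=1/5=0.2000
P(X≤4) from Σ C(n,i)·p₀^i·(1−p₀)^(n−i)
p-value (one-sided, H₁ less) = 0.83577
At α=0.1: p ≥ α → fail to reject H₀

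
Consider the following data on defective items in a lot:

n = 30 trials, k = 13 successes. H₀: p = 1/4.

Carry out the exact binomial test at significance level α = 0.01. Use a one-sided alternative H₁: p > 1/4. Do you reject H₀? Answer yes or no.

Exact binomial: n=30, k=13, p₀=1/4=0.2500
P(X≥13) from Σ C(n,i)·p₀^i·(1−p₀)^(n−i)
p-value (one-sided, H₁ greater) = 0.02159
At α=0.01: p ≥ α → fail to reject H₀

reject H₀: no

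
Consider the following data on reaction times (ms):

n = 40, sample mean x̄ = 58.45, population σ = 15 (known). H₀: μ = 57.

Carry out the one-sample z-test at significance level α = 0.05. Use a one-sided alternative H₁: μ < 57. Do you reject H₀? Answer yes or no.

reject H₀: no

SE = σ/√n = 15/√40 = 2.3717
z = (x̄−μ₀)/SE = (58.45−57)/2.3717 = 0.6114
p-value (one-sided, H₁ less) = 0.72952
At α=0.05: p ≥ α → fail to reject H₀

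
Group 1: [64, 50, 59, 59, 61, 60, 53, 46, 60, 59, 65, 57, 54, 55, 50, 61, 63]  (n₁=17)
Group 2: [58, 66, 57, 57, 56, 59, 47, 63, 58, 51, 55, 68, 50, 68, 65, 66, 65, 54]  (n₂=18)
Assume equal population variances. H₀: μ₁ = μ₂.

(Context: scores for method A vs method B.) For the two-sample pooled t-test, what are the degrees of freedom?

df = n₁ + n₂ − 2 = 17 + 18 − 2 = 33

degrees of freedom = 33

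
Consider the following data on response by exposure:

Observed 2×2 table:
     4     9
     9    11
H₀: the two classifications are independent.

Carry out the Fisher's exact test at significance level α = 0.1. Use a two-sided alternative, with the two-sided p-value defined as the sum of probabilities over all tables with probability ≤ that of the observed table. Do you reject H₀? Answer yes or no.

reject H₀: no

Margins: r₁=13, r₂=20, c₁=13, c₂=20, n=33
p_obs = C(13,4)·C(20,9)/C(33,13); sum pmf over tables with pmf ≤ p_obs
p-value (two-sided) = 0.48506
At α=0.1: p ≥ α → fail to reject H₀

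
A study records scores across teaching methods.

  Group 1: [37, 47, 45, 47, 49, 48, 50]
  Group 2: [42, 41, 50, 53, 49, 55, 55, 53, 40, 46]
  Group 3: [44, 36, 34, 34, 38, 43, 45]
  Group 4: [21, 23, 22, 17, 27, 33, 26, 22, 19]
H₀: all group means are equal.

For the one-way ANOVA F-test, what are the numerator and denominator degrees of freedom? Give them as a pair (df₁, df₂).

degrees of freedom = [3, 29]

k = 4 groups, N = 33 total
df = (k−1, N−k) = (4−1, 33−4) = (3, 29)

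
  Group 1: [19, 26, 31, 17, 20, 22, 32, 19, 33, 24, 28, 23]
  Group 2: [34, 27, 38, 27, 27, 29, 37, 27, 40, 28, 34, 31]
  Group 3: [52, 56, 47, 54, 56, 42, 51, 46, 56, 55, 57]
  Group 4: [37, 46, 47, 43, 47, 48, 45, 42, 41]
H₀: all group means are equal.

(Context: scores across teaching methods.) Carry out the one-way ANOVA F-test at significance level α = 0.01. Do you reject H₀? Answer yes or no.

reject H₀: yes

Group means [24.50, 31.58, 52.00, 44.00], grand mean 37.295
SSB = Σnᵢ(x̄ᵢ−x̄)² = 5139.242; SSW = ΣΣ(x−x̄ᵢ)² = 937.917
MSB = 5139.242/3 = 1713.0808; MSW = 937.917/40 = 23.4479
F = MSB/MSW = 73.0590
df = (3, 40)
p-value (upper-tail) = 0.00000
At α=0.01: p < α → reject H₀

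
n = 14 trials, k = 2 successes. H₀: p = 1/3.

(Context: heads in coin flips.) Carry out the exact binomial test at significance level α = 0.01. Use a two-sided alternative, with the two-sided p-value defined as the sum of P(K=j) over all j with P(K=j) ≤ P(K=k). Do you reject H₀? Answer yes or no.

reject H₀: no

Exact binomial: n=14, k=2, p₀=1/3=0.3333
P(X=j) = C(n,j)·p₀^j·(1−p₀)^(n−j); p = Σ P(X=j) over j with P(X=j) ≤ P(X=2)
p-value (two-sided) = 0.16295
At α=0.01: p ≥ α → fail to reject H₀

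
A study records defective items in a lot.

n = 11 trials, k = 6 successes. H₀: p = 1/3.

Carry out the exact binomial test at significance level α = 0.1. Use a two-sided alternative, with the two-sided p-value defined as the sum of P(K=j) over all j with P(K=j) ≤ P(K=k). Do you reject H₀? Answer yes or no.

reject H₀: no

Exact binomial: n=11, k=6, p₀=1/3=0.3333
P(X=j) = C(n,j)·p₀^j·(1−p₀)^(n−j); p = Σ P(X=j) over j with P(X=j) ≤ P(X=6)
p-value (two-sided) = 0.19723
At α=0.1: p ≥ α → fail to reject H₀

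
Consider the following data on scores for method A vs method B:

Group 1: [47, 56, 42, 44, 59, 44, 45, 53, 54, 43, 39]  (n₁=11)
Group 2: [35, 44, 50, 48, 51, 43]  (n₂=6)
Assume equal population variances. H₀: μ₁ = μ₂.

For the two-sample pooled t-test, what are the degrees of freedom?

degrees of freedom = 15

df = n₁ + n₂ − 2 = 11 + 6 − 2 = 15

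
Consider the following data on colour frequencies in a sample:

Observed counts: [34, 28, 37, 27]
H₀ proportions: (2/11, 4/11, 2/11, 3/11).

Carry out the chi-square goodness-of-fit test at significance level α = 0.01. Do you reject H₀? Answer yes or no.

n = 126; E_i = n·p_i = [22.91, 45.82, 22.91, 34.36]
χ² = (34−22.91)²/22.91 + (28−45.82)²/45.82 + (37−22.91)²/22.91 + (27−34.36)²/34.36 = 22.5437
df = 3
p-value (upper-tail) = 0.00005
At α=0.01: p < α → reject H₀

reject H₀: yes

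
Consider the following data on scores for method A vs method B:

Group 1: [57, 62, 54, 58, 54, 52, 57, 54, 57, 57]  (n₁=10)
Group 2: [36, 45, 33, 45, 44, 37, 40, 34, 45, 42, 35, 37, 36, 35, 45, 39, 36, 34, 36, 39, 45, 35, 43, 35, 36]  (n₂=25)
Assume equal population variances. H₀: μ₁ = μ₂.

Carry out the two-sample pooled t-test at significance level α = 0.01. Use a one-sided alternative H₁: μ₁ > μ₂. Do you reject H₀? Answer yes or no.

reject H₀: yes

x̄₁=56.200, s₁=2.821, n₁=10
x̄₂=38.680, s₂=4.240, n₂=25
s_p² = [9·2.821² + 24·4.240²]/33 = 15.2436
SE = √(s_p²·(1/10+1/25)) = 1.4609
t = (56.200−38.680)/1.4609 = 11.9929
df = 33
p-value (one-sided, H₁ greater) = 0.00000
At α=0.01: p < α → reject H₀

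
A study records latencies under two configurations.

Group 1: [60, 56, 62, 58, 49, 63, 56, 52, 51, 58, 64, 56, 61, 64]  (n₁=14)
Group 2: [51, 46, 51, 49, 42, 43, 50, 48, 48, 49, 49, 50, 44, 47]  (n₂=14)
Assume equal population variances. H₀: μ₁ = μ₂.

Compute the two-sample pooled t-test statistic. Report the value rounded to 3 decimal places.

test statistic = 6.781

x̄₁=57.857, s₁=4.833, n₁=14
x̄₂=47.643, s₂=2.898, n₂=14
s_p² = [13·4.833² + 13·2.898²]/26 = 15.8819
SE = √(s_p²·(1/14+1/14)) = 1.5063
t = (57.857−47.643)/1.5063 = 6.7812
df = 26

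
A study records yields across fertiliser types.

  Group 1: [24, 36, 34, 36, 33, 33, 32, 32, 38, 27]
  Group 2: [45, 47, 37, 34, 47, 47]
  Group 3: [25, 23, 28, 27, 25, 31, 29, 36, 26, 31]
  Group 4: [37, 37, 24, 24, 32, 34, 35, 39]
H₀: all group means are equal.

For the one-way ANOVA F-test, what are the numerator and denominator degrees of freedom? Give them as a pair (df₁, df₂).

degrees of freedom = [3, 30]

k = 4 groups, N = 34 total
df = (k−1, N−k) = (4−1, 34−4) = (3, 30)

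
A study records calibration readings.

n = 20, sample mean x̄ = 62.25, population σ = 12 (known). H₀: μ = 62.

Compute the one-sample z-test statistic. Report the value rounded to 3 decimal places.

SE = σ/√n = 12/√20 = 2.6833
z = (x̄−μ₀)/SE = (62.25−62)/2.6833 = 0.0932

test statistic = 0.093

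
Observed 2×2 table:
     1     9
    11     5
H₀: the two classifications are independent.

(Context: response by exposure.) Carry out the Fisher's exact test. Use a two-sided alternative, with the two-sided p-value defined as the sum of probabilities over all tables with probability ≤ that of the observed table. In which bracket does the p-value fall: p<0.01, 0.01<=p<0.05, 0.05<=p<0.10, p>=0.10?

p-value bracket: p<0.01

Margins: r₁=10, r₂=16, c₁=12, c₂=14, n=26
p_obs = C(10,1)·C(16,11)/C(26,12); sum pmf over tables with pmf ≤ p_obs
p-value (two-sided) = 0.00530
→ bracket: p<0.01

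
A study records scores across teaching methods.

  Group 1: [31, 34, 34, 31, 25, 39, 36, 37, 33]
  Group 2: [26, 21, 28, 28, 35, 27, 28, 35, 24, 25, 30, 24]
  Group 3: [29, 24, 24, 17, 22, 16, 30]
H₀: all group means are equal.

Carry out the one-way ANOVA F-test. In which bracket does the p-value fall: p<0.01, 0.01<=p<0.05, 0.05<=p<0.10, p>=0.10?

Group means [33.33, 27.58, 23.14], grand mean 28.321
SSB = Σnᵢ(x̄ᵢ−x̄)² = 420.333; SSW = ΣΣ(x−x̄ᵢ)² = 501.774
MSB = 420.333/2 = 210.1667; MSW = 501.774/25 = 20.0710
F = MSB/MSW = 10.4712
df = (2, 25)
p-value (upper-tail) = 0.00050
→ bracket: p<0.01

p-value bracket: p<0.01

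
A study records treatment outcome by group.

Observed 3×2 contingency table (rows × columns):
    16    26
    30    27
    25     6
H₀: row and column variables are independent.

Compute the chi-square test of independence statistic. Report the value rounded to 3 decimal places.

Row totals [42, 57, 31], col totals [71, 59], n=130
χ² = (16−22.94)²/22.94 + (26−19.06)²/19.06 + (30−31.13)²/31.13 + (27−25.87)²/25.87 + (25−16.93)²/16.93 + (6−14.07)²/14.07 = 13.1887
df = 2

test statistic = 13.189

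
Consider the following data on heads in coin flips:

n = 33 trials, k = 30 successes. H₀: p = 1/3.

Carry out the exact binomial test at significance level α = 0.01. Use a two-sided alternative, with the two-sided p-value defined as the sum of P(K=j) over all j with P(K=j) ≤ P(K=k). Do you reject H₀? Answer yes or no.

reject H₀: yes

Exact binomial: n=33, k=30, p₀=1/3=0.3333
P(X=j) = C(n,j)·p₀^j·(1−p₀)^(n−j); p = Σ P(X=j) over j with P(X=j) ≤ P(X=30)
p-value (two-sided) = 0.00000
At α=0.01: p < α → reject H₀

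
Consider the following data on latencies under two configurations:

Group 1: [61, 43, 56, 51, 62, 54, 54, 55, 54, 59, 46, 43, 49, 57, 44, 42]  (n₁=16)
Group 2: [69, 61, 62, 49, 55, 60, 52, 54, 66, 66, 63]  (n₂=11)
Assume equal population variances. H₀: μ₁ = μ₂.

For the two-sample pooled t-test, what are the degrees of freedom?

degrees of freedom = 25

df = n₁ + n₂ − 2 = 16 + 11 − 2 = 25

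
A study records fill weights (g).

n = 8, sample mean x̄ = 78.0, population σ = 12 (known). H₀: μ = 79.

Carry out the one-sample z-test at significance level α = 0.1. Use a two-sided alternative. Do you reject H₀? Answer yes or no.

reject H₀: no

SE = σ/√n = 12/√8 = 4.2426
z = (x̄−μ₀)/SE = (78.0−79)/4.2426 = -0.2357
p-value (two-sided) = 0.81366
At α=0.1: p ≥ α → fail to reject H₀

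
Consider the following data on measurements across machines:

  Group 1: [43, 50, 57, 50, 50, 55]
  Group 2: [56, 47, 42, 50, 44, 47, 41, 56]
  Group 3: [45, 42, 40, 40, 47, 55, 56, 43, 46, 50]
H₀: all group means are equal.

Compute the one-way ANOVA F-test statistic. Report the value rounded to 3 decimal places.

test statistic = 1.197

Group means [50.83, 47.88, 46.40], grand mean 48.000
SSB = Σnᵢ(x̄ᵢ−x̄)² = 73.892; SSW = ΣΣ(x−x̄ᵢ)² = 648.108
MSB = 73.892/2 = 36.9458; MSW = 648.108/21 = 30.8623
F = MSB/MSW = 1.1971
df = (2, 21)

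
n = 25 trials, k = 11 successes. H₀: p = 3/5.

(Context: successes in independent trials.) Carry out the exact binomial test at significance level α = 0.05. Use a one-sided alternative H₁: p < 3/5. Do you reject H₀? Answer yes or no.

Exact binomial: n=25, k=11, p₀=3/5=0.6000
P(X≤11) from Σ C(n,i)·p₀^i·(1−p₀)^(n−i)
p-value (one-sided, H₁ less) = 0.07780
At α=0.05: p ≥ α → fail to reject H₀

reject H₀: no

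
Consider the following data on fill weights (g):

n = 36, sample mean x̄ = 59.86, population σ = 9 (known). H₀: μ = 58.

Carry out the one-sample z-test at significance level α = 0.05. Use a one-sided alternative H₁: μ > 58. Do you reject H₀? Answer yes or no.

reject H₀: no

SE = σ/√n = 9/√36 = 1.5000
z = (x̄−μ₀)/SE = (59.86−58)/1.5000 = 1.2400
p-value (one-sided, H₁ greater) = 0.10749
At α=0.05: p ≥ α → fail to reject H₀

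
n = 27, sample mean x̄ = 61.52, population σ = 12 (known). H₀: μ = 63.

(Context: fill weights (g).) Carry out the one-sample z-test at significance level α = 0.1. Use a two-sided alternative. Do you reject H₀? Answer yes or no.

SE = σ/√n = 12/√27 = 2.3094
z = (x̄−μ₀)/SE = (61.52−63)/2.3094 = -0.6409
p-value (two-sided) = 0.52161
At α=0.1: p ≥ α → fail to reject H₀

reject H₀: no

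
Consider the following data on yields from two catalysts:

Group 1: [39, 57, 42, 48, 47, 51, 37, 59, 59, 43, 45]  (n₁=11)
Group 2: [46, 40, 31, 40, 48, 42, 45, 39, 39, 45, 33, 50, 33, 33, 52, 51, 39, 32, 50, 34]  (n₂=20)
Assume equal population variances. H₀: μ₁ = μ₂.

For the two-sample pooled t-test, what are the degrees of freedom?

degrees of freedom = 29

df = n₁ + n₂ − 2 = 11 + 20 − 2 = 29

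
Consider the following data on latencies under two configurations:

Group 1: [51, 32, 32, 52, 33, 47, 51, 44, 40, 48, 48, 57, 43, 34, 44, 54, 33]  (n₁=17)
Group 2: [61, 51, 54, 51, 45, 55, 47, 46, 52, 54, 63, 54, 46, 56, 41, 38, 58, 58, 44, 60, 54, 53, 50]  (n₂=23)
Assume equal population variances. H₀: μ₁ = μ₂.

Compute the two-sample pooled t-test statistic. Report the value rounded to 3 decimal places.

x̄₁=43.706, s₁=8.357, n₁=17
x̄₂=51.783, s₂=6.438, n₂=23
s_p² = [16·8.357² + 22·6.438²]/38 = 53.4064
SE = √(s_p²·(1/17+1/23)) = 2.3374
t = (43.706−51.783)/2.3374 = -3.4554
df = 38

test statistic = -3.455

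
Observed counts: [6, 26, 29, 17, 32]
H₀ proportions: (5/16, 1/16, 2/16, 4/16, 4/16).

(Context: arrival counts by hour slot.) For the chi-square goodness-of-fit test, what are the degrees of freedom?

df = k − 1 = 5 − 1 = 4

degrees of freedom = 4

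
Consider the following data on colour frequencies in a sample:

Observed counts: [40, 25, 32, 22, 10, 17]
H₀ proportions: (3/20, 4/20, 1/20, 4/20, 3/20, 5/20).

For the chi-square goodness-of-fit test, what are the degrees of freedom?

df = k − 1 = 6 − 1 = 5

degrees of freedom = 5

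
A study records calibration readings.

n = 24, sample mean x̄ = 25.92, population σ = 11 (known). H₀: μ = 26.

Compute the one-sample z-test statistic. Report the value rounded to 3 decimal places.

SE = σ/√n = 11/√24 = 2.2454
z = (x̄−μ₀)/SE = (25.92−26)/2.2454 = -0.0356

test statistic = -0.036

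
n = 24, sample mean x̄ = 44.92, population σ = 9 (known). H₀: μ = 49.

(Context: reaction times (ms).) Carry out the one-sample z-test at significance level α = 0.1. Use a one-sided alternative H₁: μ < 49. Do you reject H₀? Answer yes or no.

reject H₀: yes

SE = σ/√n = 9/√24 = 1.8371
z = (x̄−μ₀)/SE = (44.92−49)/1.8371 = -2.2209
p-value (one-sided, H₁ less) = 0.01318
At α=0.1: p < α → reject H₀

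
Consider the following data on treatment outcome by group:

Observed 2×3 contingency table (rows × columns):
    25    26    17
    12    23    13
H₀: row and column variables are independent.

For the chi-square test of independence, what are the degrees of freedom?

df = (r−1)(c−1) = (2−1)·(3−1) = 2

degrees of freedom = 2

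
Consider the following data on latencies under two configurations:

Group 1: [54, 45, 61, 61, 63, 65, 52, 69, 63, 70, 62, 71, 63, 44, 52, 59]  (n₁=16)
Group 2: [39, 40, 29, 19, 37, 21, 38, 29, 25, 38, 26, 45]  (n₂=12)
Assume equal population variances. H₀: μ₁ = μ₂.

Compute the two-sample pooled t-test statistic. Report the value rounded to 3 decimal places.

x̄₁=59.625, s₁=8.180, n₁=16
x̄₂=32.167, s₂=8.376, n₂=12
s_p² = [15·8.180² + 11·8.376²]/26 = 68.2853
SE = √(s_p²·(1/16+1/12)) = 3.1557
t = (59.625−32.167)/3.1557 = 8.7013
df = 26

test statistic = 8.701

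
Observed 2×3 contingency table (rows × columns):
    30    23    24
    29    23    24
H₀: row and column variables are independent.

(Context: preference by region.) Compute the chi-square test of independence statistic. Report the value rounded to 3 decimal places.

test statistic = 0.010

Row totals [77, 76], col totals [59, 46, 48], n=153
χ² = (30−29.69)²/29.69 + (23−23.15)²/23.15 + (24−24.16)²/24.16 + (29−29.31)²/29.31 + (23−22.85)²/22.85 + (24−23.84)²/23.84 = 0.0104
df = 2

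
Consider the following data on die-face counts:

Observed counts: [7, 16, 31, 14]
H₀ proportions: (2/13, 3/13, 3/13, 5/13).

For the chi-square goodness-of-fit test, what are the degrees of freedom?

df = k − 1 = 4 − 1 = 3

degrees of freedom = 3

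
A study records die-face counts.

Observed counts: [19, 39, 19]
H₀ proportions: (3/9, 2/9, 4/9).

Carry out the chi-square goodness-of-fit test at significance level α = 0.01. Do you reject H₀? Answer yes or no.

n = 77; E_i = n·p_i = [25.67, 17.11, 34.22]
χ² = (19−25.67)²/25.67 + (39−17.11)²/17.11 + (19−34.22)²/34.22 = 36.5032
df = 2
p-value (upper-tail) = 0.00000
At α=0.01: p < α → reject H₀

reject H₀: yes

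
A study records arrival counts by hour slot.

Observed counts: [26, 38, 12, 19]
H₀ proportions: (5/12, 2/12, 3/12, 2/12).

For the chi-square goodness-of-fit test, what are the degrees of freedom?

df = k − 1 = 4 − 1 = 3

degrees of freedom = 3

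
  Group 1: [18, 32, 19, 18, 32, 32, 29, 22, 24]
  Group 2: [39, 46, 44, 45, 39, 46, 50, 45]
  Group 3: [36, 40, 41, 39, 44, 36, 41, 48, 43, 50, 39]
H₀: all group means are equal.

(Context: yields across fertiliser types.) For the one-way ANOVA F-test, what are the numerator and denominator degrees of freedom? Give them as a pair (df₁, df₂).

k = 3 groups, N = 28 total
df = (k−1, N−k) = (3−1, 28−3) = (2, 25)

degrees of freedom = [2, 25]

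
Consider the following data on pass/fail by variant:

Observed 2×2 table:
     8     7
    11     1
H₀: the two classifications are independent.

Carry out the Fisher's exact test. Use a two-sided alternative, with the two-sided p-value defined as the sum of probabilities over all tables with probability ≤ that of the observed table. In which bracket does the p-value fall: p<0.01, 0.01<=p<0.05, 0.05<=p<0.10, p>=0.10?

p-value bracket: 0.01<=p<0.05

Margins: r₁=15, r₂=12, c₁=19, c₂=8, n=27
p_obs = C(15,8)·C(12,11)/C(27,19); sum pmf over tables with pmf ≤ p_obs
p-value (two-sided) = 0.04326
→ bracket: 0.01<=p<0.05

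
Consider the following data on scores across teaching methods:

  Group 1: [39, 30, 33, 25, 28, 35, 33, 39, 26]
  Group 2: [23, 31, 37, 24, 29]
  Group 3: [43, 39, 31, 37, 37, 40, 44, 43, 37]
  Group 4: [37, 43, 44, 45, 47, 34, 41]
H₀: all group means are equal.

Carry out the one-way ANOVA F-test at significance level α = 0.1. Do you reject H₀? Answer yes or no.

Group means [32.00, 28.80, 39.00, 41.57], grand mean 35.800
SSB = Σnᵢ(x̄ᵢ−x̄)² = 700.286; SSW = ΣΣ(x−x̄ᵢ)² = 604.514
MSB = 700.286/3 = 233.4286; MSW = 604.514/26 = 23.2505
F = MSB/MSW = 10.0397
df = (3, 26)
p-value (upper-tail) = 0.00014
At α=0.1: p < α → reject H₀

reject H₀: yes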